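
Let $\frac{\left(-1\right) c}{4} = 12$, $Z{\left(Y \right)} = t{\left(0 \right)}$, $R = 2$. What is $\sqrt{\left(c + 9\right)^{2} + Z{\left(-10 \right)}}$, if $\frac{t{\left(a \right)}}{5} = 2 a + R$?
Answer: $\sqrt{1531} \approx 39.128$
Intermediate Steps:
$t{\left(a \right)} = 10 + 10 a$ ($t{\left(a \right)} = 5 \left(2 a + 2\right) = 5 \left(2 + 2 a\right) = 10 + 10 a$)
$Z{\left(Y \right)} = 10$ ($Z{\left(Y \right)} = 10 + 10 \cdot 0 = 10 + 0 = 10$)
$c = -48$ ($c = \left(-4\right) 12 = -48$)
$\sqrt{\left(c + 9\right)^{2} + Z{\left(-10 \right)}} = \sqrt{\left(-48 + 9\right)^{2} + 10} = \sqrt{\left(-39\right)^{2} + 10} = \sqrt{1521 + 10} = \sqrt{1531}$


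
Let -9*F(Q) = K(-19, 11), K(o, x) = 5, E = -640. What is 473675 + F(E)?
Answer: 4263070/9 ≈ 4.7367e+5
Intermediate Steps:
F(Q) = -5/9 (F(Q) = -⅑*5 = -5/9)
473675 + F(E) = 473675 - 5/9 = 4263070/9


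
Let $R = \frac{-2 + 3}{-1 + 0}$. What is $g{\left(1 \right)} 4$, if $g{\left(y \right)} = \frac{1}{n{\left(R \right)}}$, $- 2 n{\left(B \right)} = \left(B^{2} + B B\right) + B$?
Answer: $-8$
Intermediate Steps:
$R = -1$ ($R = 1 \frac{1}{-1} = 1 \left(-1\right) = -1$)
$n{\left(B \right)} = - B^{2} - \frac{B}{2}$ ($n{\left(B \right)} = - \frac{\left(B^{2} + B B\right) + B}{2} = - \frac{\left(B^{2} + B^{2}\right) + B}{2} = - \frac{2 B^{2} + B}{2} = - \frac{B + 2 B^{2}}{2} = - B^{2} - \frac{B}{2}$)
$g{\left(y \right)} = -2$ ($g{\left(y \right)} = \frac{1}{\left(-1\right) \left(-1\right) \left(\frac{1}{2} - 1\right)} = \frac{1}{\left(-1\right) \left(-1\right) \left(- \frac{1}{2}\right)} = \frac{1}{- \frac{1}{2}} = -2$)
$g{\left(1 \right)} 4 = \left(-2\right) 4 = -8$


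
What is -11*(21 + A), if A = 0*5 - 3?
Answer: -198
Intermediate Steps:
A = -3 (A = 0 - 3 = -3)
-11*(21 + A) = -11*(21 - 3) = -11*18 = -198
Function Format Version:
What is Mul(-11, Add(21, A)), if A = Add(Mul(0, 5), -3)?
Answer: -198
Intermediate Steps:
A = -3 (A = Add(0, -3) = -3)
Mul(-11, Add(21, A)) = Mul(-11, Add(21, -3)) = Mul(-11, 18) = -198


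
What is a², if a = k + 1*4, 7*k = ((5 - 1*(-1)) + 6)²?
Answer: 29584/49 ≈ 603.75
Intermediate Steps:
k = 144/7 (k = ((5 - 1*(-1)) + 6)²/7 = ((5 + 1) + 6)²/7 = (6 + 6)²/7 = (⅐)*12² = (⅐)*144 = 144/7 ≈ 20.571)
a = 172/7 (a = 144/7 + 1*4 = 144/7 + 4 = 172/7 ≈ 24.571)
a² = (172/7)² = 29584/49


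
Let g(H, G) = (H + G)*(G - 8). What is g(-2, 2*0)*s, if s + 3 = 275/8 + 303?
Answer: 5350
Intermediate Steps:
g(H, G) = (-8 + G)*(G + H) (g(H, G) = (G + H)*(-8 + G) = (-8 + G)*(G + H))
s = 2675/8 (s = -3 + (275/8 + 303) = -3 + 2699/8 = 2675/8 ≈ 334.38)
g(-2, 2*0)*s = ((2*0)² - 16*0 - 8*(-2) + (2*0)*(-2))*(2675/8) = (0² - 8*0 + 16 + 0*(-2))*(2675/8) = (0 + 0 + 16 + 0)*(2675/8) = 16*(2675/8) = 5350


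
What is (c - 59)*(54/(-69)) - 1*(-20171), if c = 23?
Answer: 464581/23 ≈ 20199.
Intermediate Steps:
(c - 59)*(54/(-69)) - 1*(-20171) = (23 - 59)*(54/(-69)) - 1*(-20171) = -1944*(-1)/69 + 20171 = -36*(-18/23) + 20171 = 648/23 + 20171 = 464581/23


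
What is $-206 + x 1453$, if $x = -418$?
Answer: $-607560$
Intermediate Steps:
$-206 + x 1453 = -206 - 607354 = -607560$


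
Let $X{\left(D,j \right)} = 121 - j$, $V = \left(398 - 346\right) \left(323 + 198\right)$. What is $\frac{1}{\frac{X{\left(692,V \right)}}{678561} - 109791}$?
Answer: $- \frac{678561}{74499917722} \approx -9.1082 \cdot 10^{-6}$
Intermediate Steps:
$V = 27092$ ($V = 52 \cdot 521 = 27092$)
$\frac{1}{\frac{X{\left(692,V \right)}}{678561} - 109791} = \frac{1}{\frac{121 - 27092}{678561} - 109791} = \frac{1}{\left(121 - 27092\right) \frac{1}{678561} - 109791} = \frac{1}{\left(-26971\right) \frac{1}{678561} - 109791} = \frac{1}{- \frac{26971}{678561} - 109791} = \frac{1}{- \frac{74499917722}{678561}} = - \frac{678561}{74499917722}$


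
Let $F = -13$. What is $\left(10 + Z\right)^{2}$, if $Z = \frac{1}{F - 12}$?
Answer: $\frac{62001}{625} \approx 99.202$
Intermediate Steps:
$Z = - \frac{1}{25}$ ($Z = \frac{1}{-13 - 12} = \frac{1}{-25} = - \frac{1}{25} \approx -0.04$)
$\left(10 + Z\right)^{2} = \left(10 - \frac{1}{25}\right)^{2} = \left(\frac{249}{25}\right)^{2} = \frac{62001}{625}$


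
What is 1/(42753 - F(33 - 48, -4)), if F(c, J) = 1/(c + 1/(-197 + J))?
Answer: 3016/128943249 ≈ 2.3390e-5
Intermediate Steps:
1/(42753 - F(33 - 48, -4)) = 1/(42753 - (-197 - 4)/(1 - 197*(33 - 48) - 4*(33 - 48))) = 1/(42753 - (-201)/(1 - 197*(-15) - 4*(-15))) = 1/(42753 - (-201)/(1 + 2955 + 60)) = 1/(42753 - (-201)/3016) = 1/(42753 - 1*(-201/3016)) = 1/(42753 + 201/3016) = 1/(128943249/3016) = 3016/128943249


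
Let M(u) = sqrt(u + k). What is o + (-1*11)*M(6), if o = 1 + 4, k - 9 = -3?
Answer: 5 - 22*sqrt(3) ≈ -33.105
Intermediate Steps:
k = 6 (k = 9 - 3 = 6)
o = 5
M(u) = sqrt(6 + u) (M(u) = sqrt(u + 6) = sqrt(6 + u))
o + (-1*11)*M(6) = 5 + (-1*11)*sqrt(6 + 6) = 5 - 22*sqrt(3)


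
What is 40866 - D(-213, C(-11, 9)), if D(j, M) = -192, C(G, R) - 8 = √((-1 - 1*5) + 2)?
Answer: 41058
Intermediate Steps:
C(G, R) = 8 + 2*I (C(G, R) = 8 + √((-1 - 1*5) + 2) = 8 + √((-1 - 5) + 2) = 8 + √(-6 + 2) = 8 + √(-4) = 8 + 2*I)
40866 - D(-213, C(-11, 9)) = 40866 - 1*(-192) = 40866 + 192 = 41058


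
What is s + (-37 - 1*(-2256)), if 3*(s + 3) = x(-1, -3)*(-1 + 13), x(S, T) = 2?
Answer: 2224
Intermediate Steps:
s = 5 (s = -3 + (2*(-1 + 13))/3 = -3 + (2*12)/3 = -3 + (⅓)*24 = -3 + 8 = 5)
s + (-37 - 1*(-2256)) = 5 + (-37 - 1*(-2256)) = 5 + (-37 + 2256) = 5 + 2219 = 2224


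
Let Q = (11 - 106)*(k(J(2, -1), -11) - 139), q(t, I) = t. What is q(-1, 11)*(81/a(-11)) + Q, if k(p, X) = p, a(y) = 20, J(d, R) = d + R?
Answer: 262119/20 ≈ 13106.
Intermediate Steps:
J(d, R) = R + d
Q = 13110 (Q = (11 - 106)*((-1 + 2) - 139) = -95*(1 - 139) = -95*(-138) = 13110)
q(-1, 11)*(81/a(-11)) + Q = -81/20 + 13110 = 262119/20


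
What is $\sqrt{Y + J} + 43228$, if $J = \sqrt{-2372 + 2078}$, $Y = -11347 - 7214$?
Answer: $43228 + \sqrt{-18561 + 7 i \sqrt{6}} \approx 43228.0 + 136.24 i$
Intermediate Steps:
$Y = -18561$
$J = 7 i \sqrt{6}$ ($J = \sqrt{-294} = 7 i \sqrt{6} \approx 17.146 i$)
$\sqrt{Y + J} + 43228 = \sqrt{-18561 + 7 i \sqrt{6}} + 43228 = 43228 + \sqrt{-18561 + 7 i \sqrt{6}}$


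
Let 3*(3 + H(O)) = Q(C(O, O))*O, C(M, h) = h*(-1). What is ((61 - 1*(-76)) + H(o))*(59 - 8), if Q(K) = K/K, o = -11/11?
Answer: 6817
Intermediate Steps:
C(M, h) = -h
o = -1 (o = -11*1/11 = -1)
Q(K) = 1
H(O) = -3 + O/3 (H(O) = -3 + (1*O)/3 = -3 + O/3)
((61 - 1*(-76)) + H(o))*(59 - 8) = ((61 - 1*(-76)) + (-3 + (⅓)*(-1)))*(59 - 8) = ((61 + 76) + (-3 - ⅓))*51 = (137 - 10/3)*51 = (401/3)*51 = 6817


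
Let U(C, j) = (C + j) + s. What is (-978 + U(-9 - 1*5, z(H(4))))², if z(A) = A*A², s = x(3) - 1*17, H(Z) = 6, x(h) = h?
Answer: 624100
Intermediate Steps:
s = -14 (s = 3 - 1*17 = 3 - 17 = -14)
z(A) = A³
U(C, j) = -14 + C + j (U(C, j) = (C + j) - 14 = -14 + C + j)
(-978 + U(-9 - 1*5, z(H(4))))² = (-978 + (-14 + (-9 - 1*5) + 6³))² = (-978 + (-14 + (-9 - 5) + 216))² = (-978 + (-14 - 14 + 216))² = (-978 + 188)² = (-790)² = 624100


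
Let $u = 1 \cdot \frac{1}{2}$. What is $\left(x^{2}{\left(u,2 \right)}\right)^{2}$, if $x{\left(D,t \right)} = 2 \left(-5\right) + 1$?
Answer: $6561$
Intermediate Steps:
$u = \frac{1}{2}$ ($u = 1 \cdot \frac{1}{2} = \frac{1}{2} \approx 0.5$)
$x{\left(D,t \right)} = -9$ ($x{\left(D,t \right)} = -10 + 1 = -9$)
$\left(x^{2}{\left(u,2 \right)}\right)^{2} = \left(\left(-9\right)^{2}\right)^{2} = 81^{2} = 6561$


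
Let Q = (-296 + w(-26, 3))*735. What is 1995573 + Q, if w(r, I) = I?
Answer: 1780218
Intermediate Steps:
Q = -215355 (Q = (-296 + 3)*735 = -293*735 = -215355)
1995573 + Q = 1995573 - 215355 = 1780218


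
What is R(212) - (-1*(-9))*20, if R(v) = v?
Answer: 32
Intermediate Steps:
R(212) - (-1*(-9))*20 = 212 - (-1*(-9))*20 = 212 - 9*20 = 212 - 1*180 = 212 - 180 = 32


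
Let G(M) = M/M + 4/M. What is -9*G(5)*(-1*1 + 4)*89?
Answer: -21627/5 ≈ -4325.4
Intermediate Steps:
G(M) = 1 + 4/M
-9*G(5)*(-1*1 + 4)*89 = -9*(4 + 5)/5*(-1*1 + 4)*89 = -9*(1/5)*9*(-1 + 4)*89 = -81*3/5*89 = -9*27/5*89 = -243/5*89 = -21627/5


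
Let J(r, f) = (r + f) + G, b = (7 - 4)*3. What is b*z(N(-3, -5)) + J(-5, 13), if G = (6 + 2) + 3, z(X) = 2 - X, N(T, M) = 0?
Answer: 37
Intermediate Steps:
b = 9 (b = 3*3 = 9)
G = 11 (G = 8 + 3 = 11)
J(r, f) = 11 + f + r (J(r, f) = (r + f) + 11 = (f + r) + 11 = 11 + f + r)
b*z(N(-3, -5)) + J(-5, 13) = 9*(2 - 1*0) + (11 + 13 - 5) = 9*(2 + 0) + 19 = 9*2 + 19 = 18 + 19 = 37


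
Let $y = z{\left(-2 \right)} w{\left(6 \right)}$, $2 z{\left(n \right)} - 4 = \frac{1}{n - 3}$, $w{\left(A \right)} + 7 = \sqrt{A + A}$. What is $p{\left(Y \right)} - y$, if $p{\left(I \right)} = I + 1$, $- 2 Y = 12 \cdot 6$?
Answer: $- \frac{217}{10} - \frac{19 \sqrt{3}}{5} \approx -28.282$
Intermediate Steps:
$Y = -36$ ($Y = - \frac{12 \cdot 6}{2} = \left(- \frac{1}{2}\right) 72 = -36$)
$w{\left(A \right)} = -7 + \sqrt{2} \sqrt{A}$ ($w{\left(A \right)} = -7 + \sqrt{A + A} = -7 + \sqrt{2 A} = -7 + \sqrt{2} \sqrt{A}$)
$p{\left(I \right)} = 1 + I$
$z{\left(n \right)} = 2 + \frac{1}{2 \left(-3 + n\right)}$ ($z{\left(n \right)} = 2 + \frac{1}{2 \left(n - 3\right)} = 2 + \frac{1}{2 \left(-3 + n\right)}$)
$y = - \frac{133}{10} + \frac{19 \sqrt{3}}{5}$ ($y = \frac{-11 + 4 \left(-2\right)}{2 \left(-3 - 2\right)} \left(-7 + \sqrt{2} \sqrt{6}\right) = \frac{-11 - 8}{2 \left(-5\right)} \left(-7 + 2 \sqrt{3}\right) = \frac{1}{2} \left(- \frac{1}{5}\right) \left(-19\right) \left(-7 + 2 \sqrt{3}\right) = \frac{19 \left(-7 + 2 \sqrt{3}\right)}{10} = - \frac{133}{10} + \frac{19 \sqrt{3}}{5} \approx -6.7182$)
$p{\left(Y \right)} - y = \left(1 - 36\right) - \left(- \frac{133}{10} + \frac{19 \sqrt{3}}{5}\right) = -35 + \left(\frac{133}{10} - \frac{19 \sqrt{3}}{5}\right) = - \frac{217}{10} - \frac{19 \sqrt{3}}{5}$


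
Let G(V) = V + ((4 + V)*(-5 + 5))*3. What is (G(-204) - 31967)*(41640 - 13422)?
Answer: -907801278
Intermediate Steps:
G(V) = V (G(V) = V + ((4 + V)*0)*3 = V + 0*3 = V + 0 = V)
(G(-204) - 31967)*(41640 - 13422) = (-204 - 31967)*(41640 - 13422) = -32171*28218 = -907801278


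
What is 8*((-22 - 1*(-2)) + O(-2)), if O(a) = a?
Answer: -176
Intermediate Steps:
8*((-22 - 1*(-2)) + O(-2)) = 8*((-22 - 1*(-2)) - 2) = 8*((-22 + 2) - 2) = 8*(-20 - 2) = 8*(-22) = -176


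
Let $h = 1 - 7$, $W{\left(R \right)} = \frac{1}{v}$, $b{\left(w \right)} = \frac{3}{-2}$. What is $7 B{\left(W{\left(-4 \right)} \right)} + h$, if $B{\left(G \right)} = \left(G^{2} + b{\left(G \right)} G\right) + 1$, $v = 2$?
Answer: $- \frac{5}{2} \approx -2.5$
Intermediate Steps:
$b{\left(w \right)} = - \frac{3}{2}$ ($b{\left(w \right)} = 3 \left(- \frac{1}{2}\right) = - \frac{3}{2}$)
$W{\left(R \right)} = \frac{1}{2}$
$h = -6$ ($h = 1 - 7 = -6$)
$B{\left(G \right)} = 1 + G^{2} - \frac{3 G}{2}$ ($B{\left(G \right)} = \left(G^{2} - \frac{3 G}{2}\right) + 1 = 1 + G^{2} - \frac{3 G}{2}$)
$7 B{\left(W{\left(-4 \right)} \right)} + h = 7 \left(1 + \left(\frac{1}{2}\right)^{2} - \frac{3}{4}\right) - 6 = 7 \left(1 + \frac{1}{4} - \frac{3}{4}\right) - 6 = 7 \cdot \frac{1}{2} - 6 = \frac{7}{2} - 6 = - \frac{5}{2}$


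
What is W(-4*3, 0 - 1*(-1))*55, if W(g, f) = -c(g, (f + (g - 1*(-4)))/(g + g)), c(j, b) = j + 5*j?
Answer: 3960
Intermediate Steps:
c(j, b) = 6*j
W(g, f) = -6*g
W(-4*3, 0 - 1*(-1))*55 = -(-24)*3*55 = -6*(-12)*55 = 72*55 = 3960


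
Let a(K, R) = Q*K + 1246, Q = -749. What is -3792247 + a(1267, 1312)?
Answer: -4739984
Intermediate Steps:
a(K, R) = 1246 - 749*K (a(K, R) = -749*K + 1246 = 1246 - 749*K)
-3792247 + a(1267, 1312) = -3792247 + (1246 - 749*1267) = -3792247 + (1246 - 948983) = -3792247 - 947737 = -4739984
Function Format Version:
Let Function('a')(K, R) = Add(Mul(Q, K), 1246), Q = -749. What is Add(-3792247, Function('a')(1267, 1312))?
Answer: -4739984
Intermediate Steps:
Function('a')(K, R) = Add(1246, Mul(-749, K)) (Function('a')(K, R) = Add(Mul(-749, K), 1246) = Add(1246, Mul(-749, K)))
Add(-3792247, Function('a')(1267, 1312)) = Add(-3792247, Add(1246, Mul(-749, 1267))) = Add(-3792247, Add(1246, -948983)) = Add(-3792247, -947737) = -4739984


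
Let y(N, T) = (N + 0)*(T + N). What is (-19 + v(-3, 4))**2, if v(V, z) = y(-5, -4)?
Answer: 676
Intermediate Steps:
y(N, T) = N*(N + T)
v(V, z) = 45 (v(V, z) = -5*(-5 - 4) = -5*(-9) = 45)
(-19 + v(-3, 4))**2 = (-19 + 45)**2 = 26**2 = 676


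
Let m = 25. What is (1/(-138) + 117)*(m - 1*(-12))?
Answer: 597365/138 ≈ 4328.7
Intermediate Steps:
(1/(-138) + 117)*(m - 1*(-12)) = (1/(-138) + 117)*(25 - 1*(-12)) = (-1/138 + 117)*(25 + 12) = (16145/138)*37 = 597365/138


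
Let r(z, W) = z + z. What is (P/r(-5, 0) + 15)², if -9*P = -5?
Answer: 72361/324 ≈ 223.34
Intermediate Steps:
r(z, W) = 2*z
P = 5/9 (P = -⅑*(-5) = 5/9 ≈ 0.55556)
(P/r(-5, 0) + 15)² = (5/(9*((2*(-5)))) + 15)² = ((5/9)/(-10) + 15)² = ((5/9)*(-⅒) + 15)² = (-1/18 + 15)² = (269/18)² = 72361/324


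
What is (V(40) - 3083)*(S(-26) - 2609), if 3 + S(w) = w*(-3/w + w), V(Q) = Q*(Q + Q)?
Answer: -226863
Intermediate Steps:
V(Q) = 2*Q² (V(Q) = Q*(2*Q) = 2*Q²)
S(w) = -3 + w*(w - 3/w) (S(w) = -3 + w*(-3/w + w) = -3 + w*(w - 3/w))
(V(40) - 3083)*(S(-26) - 2609) = (2*40² - 3083)*((-6 + (-26)²) - 2609) = (2*1600 - 3083)*((-6 + 676) - 2609) = (3200 - 3083)*(670 - 2609) = 117*(-1939) = -226863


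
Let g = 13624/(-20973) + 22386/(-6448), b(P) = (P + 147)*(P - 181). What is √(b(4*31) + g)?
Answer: I*√104501972520182118/2600652 ≈ 124.3*I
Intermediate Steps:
b(P) = (-181 + P)*(147 + P) (b(P) = (147 + P)*(-181 + P) = (-181 + P)*(147 + P))
g = -21436505/5201304 (g = 13624*(-1/20973) + 22386*(-1/6448) = -13624/20973 - 861/248 = -21436505/5201304 ≈ -4.1214)
√(b(4*31) + g) = √((-26607 + (4*31)² - 136*31) - 21436505/5201304) = √((-26607 + 124² - 34*124) - 21436505/5201304) = √((-26607 + 15376 - 4216) - 21436505/5201304) = √(-15447 - 21436505/5201304) = √(-80365979393/5201304) = I*√104501972520182118/2600652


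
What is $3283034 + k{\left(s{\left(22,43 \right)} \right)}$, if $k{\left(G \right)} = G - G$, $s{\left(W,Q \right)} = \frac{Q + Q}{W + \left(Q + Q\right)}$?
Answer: $3283034$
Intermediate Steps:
$s{\left(W,Q \right)} = \frac{2 Q}{W + 2 Q}$
$k{\left(G \right)} = 0$
$3283034 + k{\left(s{\left(22,43 \right)} \right)} = 3283034 + 0 = 3283034$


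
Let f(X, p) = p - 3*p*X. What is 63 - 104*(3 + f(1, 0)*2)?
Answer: -249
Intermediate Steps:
f(X, p) = p - 3*X*p
63 - 104*(3 + f(1, 0)*2) = 63 - 104*(3 + (0*(1 - 3*1))*2) = 63 - 104*(3 + (0*(1 - 3))*2) = 63 - 104*(3 + (0*(-2))*2) = 63 - 104*(3 + 0*2) = 63 - 104*(3 + 0) = 63 - 104*3 = 63 - 312 = -249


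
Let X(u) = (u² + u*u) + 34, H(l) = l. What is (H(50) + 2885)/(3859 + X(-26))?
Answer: 587/1049 ≈ 0.55958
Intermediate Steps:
X(u) = 34 + 2*u² (X(u) = (u² + u²) + 34 = 2*u² + 34 = 34 + 2*u²)
(H(50) + 2885)/(3859 + X(-26)) = (50 + 2885)/(3859 + (34 + 2*(-26)²)) = 2935/(3859 + (34 + 2*676)) = 2935/(3859 + (34 + 1352)) = 2935/(3859 + 1386) = 2935/5245 = 2935*(1/5245) = 587/1049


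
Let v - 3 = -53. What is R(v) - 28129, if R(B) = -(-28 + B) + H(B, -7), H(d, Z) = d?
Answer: -28101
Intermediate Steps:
v = -50 (v = 3 - 53 = -50)
R(B) = 28 (R(B) = -(-28 + B) + B = (28 - B) + B = 28)
R(v) - 28129 = 28 - 28129 = -28101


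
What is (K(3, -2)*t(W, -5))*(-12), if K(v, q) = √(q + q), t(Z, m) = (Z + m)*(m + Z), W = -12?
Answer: -6936*I ≈ -6936.0*I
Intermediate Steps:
t(Z, m) = (Z + m)² (t(Z, m) = (Z + m)*(Z + m) = (Z + m)²)
K(v, q) = √2*√q (K(v, q) = √(2*q) = √2*√q)
(K(3, -2)*t(W, -5))*(-12) = ((√2*√(-2))*(-12 - 5)²)*(-12) = ((√2*(I*√2))*(-17)²)*(-12) = ((2*I)*289)*(-12) = (578*I)*(-12) = -6936*I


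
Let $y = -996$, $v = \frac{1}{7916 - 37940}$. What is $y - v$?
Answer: $- \frac{29903903}{30024} \approx -996.0$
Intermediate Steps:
$v = - \frac{1}{30024}$ ($v = \frac{1}{-30024} = - \frac{1}{30024} \approx -3.3307 \cdot 10^{-5}$)
$y - v = -996 - - \frac{1}{30024} = -996 + \frac{1}{30024} = - \frac{29903903}{30024}$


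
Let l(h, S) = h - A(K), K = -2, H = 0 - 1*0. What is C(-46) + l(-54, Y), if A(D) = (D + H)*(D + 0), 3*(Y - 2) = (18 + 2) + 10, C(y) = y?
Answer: -104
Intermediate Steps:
H = 0 (H = 0 + 0 = 0)
Y = 12 (Y = 2 + ((18 + 2) + 10)/3 = 2 + (20 + 10)/3 = 2 + (⅓)*30 = 2 + 10 = 12)
A(D) = D² (A(D) = (D + 0)*(D + 0) = D*D = D²)
l(h, S) = -4 + h (l(h, S) = h - 1*(-2)² = h - 1*4 = h - 4 = -4 + h)
C(-46) + l(-54, Y) = -46 + (-4 - 54) = -46 - 58 = -104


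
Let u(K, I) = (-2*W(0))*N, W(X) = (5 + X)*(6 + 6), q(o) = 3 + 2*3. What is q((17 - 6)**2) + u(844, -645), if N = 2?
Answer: -231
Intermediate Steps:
q(o) = 9 (q(o) = 3 + 6 = 9)
W(X) = 60 + 12*X (W(X) = (5 + X)*12 = 60 + 12*X)
u(K, I) = -240 (u(K, I) = -2*(60 + 12*0)*2 = -2*(60 + 0)*2 = -2*60*2 = -120*2 = -240)
q((17 - 6)**2) + u(844, -645) = 9 - 240 = -231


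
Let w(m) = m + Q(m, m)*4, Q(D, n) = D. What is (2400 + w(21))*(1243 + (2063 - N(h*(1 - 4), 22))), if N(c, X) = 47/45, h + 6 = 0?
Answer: 24836741/3 ≈ 8.2789e+6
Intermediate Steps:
h = -6 (h = -6 + 0 = -6)
w(m) = 5*m (w(m) = m + m*4 = m + 4*m = 5*m)
N(c, X) = 47/45 (N(c, X) = 47*(1/45) = 47/45)
(2400 + w(21))*(1243 + (2063 - N(h*(1 - 4), 22))) = (2400 + 5*21)*(1243 + (2063 - 1*47/45)) = (2400 + 105)*(1243 + (2063 - 47/45)) = 2505*(1243 + 92788/45) = 2505*(148723/45) = 24836741/3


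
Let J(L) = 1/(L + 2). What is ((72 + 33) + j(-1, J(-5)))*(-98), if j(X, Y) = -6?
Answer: -9702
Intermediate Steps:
J(L) = 1/(2 + L)
((72 + 33) + j(-1, J(-5)))*(-98) = ((72 + 33) - 6)*(-98) = (105 - 6)*(-98) = 99*(-98) = -9702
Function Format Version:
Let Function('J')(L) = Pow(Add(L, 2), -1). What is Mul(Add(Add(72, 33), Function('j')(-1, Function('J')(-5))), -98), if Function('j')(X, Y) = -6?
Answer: -9702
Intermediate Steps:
Function('J')(L) = Pow(Add(2, L), -1)
Mul(Add(Add(72, 33), Function('j')(-1, Function('J')(-5))), -98) = Mul(Add(Add(72, 33), -6), -98) = Mul(Add(105, -6), -98) = Mul(99, -98) = -9702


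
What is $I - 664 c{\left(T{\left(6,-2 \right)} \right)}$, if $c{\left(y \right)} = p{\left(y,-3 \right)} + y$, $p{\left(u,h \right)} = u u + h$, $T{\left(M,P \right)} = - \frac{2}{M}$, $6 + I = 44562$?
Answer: $\frac{420260}{9} \approx 46696.0$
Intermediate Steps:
$I = 44556$ ($I = -6 + 44562 = 44556$)
$p{\left(u,h \right)} = h + u^{2}$ ($p{\left(u,h \right)} = u^{2} + h = h + u^{2}$)
$c{\left(y \right)} = -3 + y + y^{2}$ ($c{\left(y \right)} = \left(-3 + y^{2}\right) + y = -3 + y + y^{2}$)
$I - 664 c{\left(T{\left(6,-2 \right)} \right)} = 44556 - 664 \left(-3 - \frac{2}{6} + \left(- \frac{2}{6}\right)^{2}\right) = 44556 - 664 \left(-3 - \frac{1}{3} + \left(\left(-2\right) \frac{1}{6}\right)^{2}\right) = 44556 - 664 \left(-3 - \frac{1}{3} + \left(- \frac{1}{3}\right)^{2}\right) = 44556 - 664 \left(-3 - \frac{1}{3} + \frac{1}{9}\right) = 44556 - - \frac{19256}{9} = 44556 + \frac{19256}{9} = \frac{420260}{9}$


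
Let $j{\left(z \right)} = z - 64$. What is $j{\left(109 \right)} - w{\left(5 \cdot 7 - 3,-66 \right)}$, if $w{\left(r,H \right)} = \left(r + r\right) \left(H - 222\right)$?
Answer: $18477$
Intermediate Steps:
$w{\left(r,H \right)} = 2 r \left(-222 + H\right)$
$j{\left(z \right)} = -64 + z$
$j{\left(109 \right)} - w{\left(5 \cdot 7 - 3,-66 \right)} = \left(-64 + 109\right) - 2 \left(5 \cdot 7 - 3\right) \left(-222 - 66\right) = 45 - 2 \left(35 - 3\right) \left(-288\right) = 45 - 2 \cdot 32 \left(-288\right) = 45 - -18432 = 45 + 18432 = 18477$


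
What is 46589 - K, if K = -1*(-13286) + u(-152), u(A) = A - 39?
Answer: 33494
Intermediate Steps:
u(A) = -39 + A
K = 13095 (K = -1*(-13286) + (-39 - 152) = 13286 - 191 = 13095)
46589 - K = 46589 - 1*13095 = 46589 - 13095 = 33494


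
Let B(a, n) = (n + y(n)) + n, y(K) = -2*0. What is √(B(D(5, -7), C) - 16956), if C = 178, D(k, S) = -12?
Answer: 10*I*√166 ≈ 128.84*I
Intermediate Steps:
y(K) = 0
B(a, n) = 2*n (B(a, n) = (n + 0) + n = n + n = 2*n)
√(B(D(5, -7), C) - 16956) = √(2*178 - 16956) = √(356 - 16956) = √(-16600) = 10*I*√166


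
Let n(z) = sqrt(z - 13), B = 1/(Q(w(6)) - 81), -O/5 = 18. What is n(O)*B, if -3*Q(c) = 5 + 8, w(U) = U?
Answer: -3*I*sqrt(103)/256 ≈ -0.11893*I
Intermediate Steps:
O = -90 (O = -5*18 = -90)
Q(c) = -13/3 (Q(c) = -(5 + 8)/3 = -1/3*13 = -13/3)
B = -3/256 (B = 1/(-13/3 - 81) = 1/(-256/3) = -3/256 ≈ -0.011719)
n(z) = sqrt(-13 + z)
n(O)*B = sqrt(-13 - 90)*(-3/256) = sqrt(-103)*(-3/256) = (I*sqrt(103))*(-3/256) = -3*I*sqrt(103)/256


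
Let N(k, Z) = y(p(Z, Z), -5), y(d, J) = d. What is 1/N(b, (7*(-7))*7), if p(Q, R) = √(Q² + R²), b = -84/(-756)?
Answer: √2/686 ≈ 0.0020615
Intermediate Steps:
b = ⅑ (b = -84*(-1/756) = ⅑ ≈ 0.11111)
N(k, Z) = √2*√(Z²) (N(k, Z) = √(Z² + Z²) = √(2*Z²) = √2*√(Z²))
1/N(b, (7*(-7))*7) = 1/(√2*√(((7*(-7))*7)²)) = 1/(√2*√((-49*7)²)) = 1/(√2*√((-343)²)) = 1/(√2*√117649) = 1/(√2*343) = 1/(343*√2) = √2/686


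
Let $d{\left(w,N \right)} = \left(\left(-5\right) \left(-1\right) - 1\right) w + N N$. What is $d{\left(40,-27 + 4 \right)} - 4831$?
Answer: $-4142$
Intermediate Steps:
$d{\left(w,N \right)} = N^{2} + 4 w$ ($d{\left(w,N \right)} = \left(5 - 1\right) w + N^{2} = 4 w + N^{2} = N^{2} + 4 w$)
$d{\left(40,-27 + 4 \right)} - 4831 = \left(\left(-27 + 4\right)^{2} + 4 \cdot 40\right) - 4831 = \left(\left(-23\right)^{2} + 160\right) - 4831 = \left(529 + 160\right) - 4831 = 689 - 4831 = -4142$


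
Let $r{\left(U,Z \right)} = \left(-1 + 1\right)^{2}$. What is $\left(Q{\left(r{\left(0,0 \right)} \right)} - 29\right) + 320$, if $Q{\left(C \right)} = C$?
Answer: $291$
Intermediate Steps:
$r{\left(U,Z \right)} = 0$ ($r{\left(U,Z \right)} = 0^{2} = 0$)
$\left(Q{\left(r{\left(0,0 \right)} \right)} - 29\right) + 320 = \left(0 - 29\right) + 320 = -29 + 320 = 291$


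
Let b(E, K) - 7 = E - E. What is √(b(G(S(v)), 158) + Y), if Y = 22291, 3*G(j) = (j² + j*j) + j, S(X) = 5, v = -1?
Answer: √22298 ≈ 149.33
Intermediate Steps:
G(j) = j/3 + 2*j²/3 (G(j) = ((j² + j*j) + j)/3 = ((j² + j²) + j)/3 = (2*j² + j)/3 = (j + 2*j²)/3 = j/3 + 2*j²/3)
b(E, K) = 7 (b(E, K) = 7 + (E - E) = 7 + 0 = 7)
√(b(G(S(v)), 158) + Y) = √(7 + 22291) = √22298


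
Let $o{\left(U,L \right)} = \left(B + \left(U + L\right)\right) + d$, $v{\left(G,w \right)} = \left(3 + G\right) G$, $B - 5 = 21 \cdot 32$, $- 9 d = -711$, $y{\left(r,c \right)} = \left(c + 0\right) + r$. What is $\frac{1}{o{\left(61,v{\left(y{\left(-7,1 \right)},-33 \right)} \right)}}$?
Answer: $\frac{1}{835} \approx 0.0011976$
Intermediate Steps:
$y{\left(r,c \right)} = c + r$
$d = 79$ ($d = \left(- \frac{1}{9}\right) \left(-711\right) = 79$)
$B = 677$ ($B = 5 + 21 \cdot 32 = 5 + 672 = 677$)
$v{\left(G,w \right)} = G \left(3 + G\right)$
$o{\left(U,L \right)} = 756 + L + U$ ($o{\left(U,L \right)} = \left(677 + \left(U + L\right)\right) + 79 = \left(677 + \left(L + U\right)\right) + 79 = \left(677 + L + U\right) + 79 = 756 + L + U$)
$\frac{1}{o{\left(61,v{\left(y{\left(-7,1 \right)},-33 \right)} \right)}} = \frac{1}{756 + \left(1 - 7\right) \left(3 + \left(1 - 7\right)\right) + 61} = \frac{1}{756 - 6 \left(3 - 6\right) + 61} = \frac{1}{756 - -18 + 61} = \frac{1}{756 + 18 + 61} = \frac{1}{835}$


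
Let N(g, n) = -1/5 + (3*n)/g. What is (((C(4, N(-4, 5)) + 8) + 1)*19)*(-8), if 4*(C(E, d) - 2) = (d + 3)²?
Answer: -341259/200 ≈ -1706.3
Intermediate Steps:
N(g, n) = -⅕ + 3*n/g (N(g, n) = -1*⅕ + 3*n/g = -⅕ + 3*n/g)
C(E, d) = 2 + (3 + d)²/4 (C(E, d) = 2 + (d + 3)²/4 = 2 + (3 + d)²/4)
(((C(4, N(-4, 5)) + 8) + 1)*19)*(-8) = ((((2 + (3 + (⅕)*(-1*(-4) + 15*5)/(-4))²/4) + 8) + 1)*19)*(-8) = ((((2 + (3 + (⅕)*(-¼)*(4 + 75))²/4) + 8) + 1)*19)*(-8) = ((((2 + (3 + (⅕)*(-¼)*79)²/4) + 8) + 1)*19)*(-8) = ((((2 + (3 - 79/20)²/4) + 8) + 1)*19)*(-8) = ((((2 + (-19/20)²/4) + 8) + 1)*19)*(-8) = ((((2 + (¼)*(361/400)) + 8) + 1)*19)*(-8) = ((((2 + 361/1600) + 8) + 1)*19)*(-8) = (((3561/1600 + 8) + 1)*19)*(-8) = ((16361/1600 + 1)*19)*(-8) = ((17961/1600)*19)*(-8) = (341259/1600)*(-8) = -341259/200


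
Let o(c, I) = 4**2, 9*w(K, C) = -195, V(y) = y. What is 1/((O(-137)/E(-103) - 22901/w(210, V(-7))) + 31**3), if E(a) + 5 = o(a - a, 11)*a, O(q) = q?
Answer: 107445/3314468959 ≈ 3.2417e-5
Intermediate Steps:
w(K, C) = -65/3 (w(K, C) = (1/9)*(-195) = -65/3)
o(c, I) = 16
E(a) = -5 + 16*a
1/((O(-137)/E(-103) - 22901/w(210, V(-7))) + 31**3) = 1/((-137/(-5 + 16*(-103)) - 22901/(-65/3)) + 31**3) = 1/((-137/(-5 - 1648) - 22901*(-3/65)) + 29791) = 1/((-137/(-1653) + 68703/65) + 29791) = 1/((-137*(-1/1653) + 68703/65) + 29791) = 1/((137/1653 + 68703/65) + 29791) = 1/(113574964/107445 + 29791) = 1/(3314468959/107445) = 107445/3314468959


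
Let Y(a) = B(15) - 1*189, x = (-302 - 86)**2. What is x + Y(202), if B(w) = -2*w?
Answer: 150325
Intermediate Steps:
x = 150544 (x = (-388)**2 = 150544)
Y(a) = -219 (Y(a) = -2*15 - 1*189 = -30 - 189 = -219)
x + Y(202) = 150544 - 219 = 150325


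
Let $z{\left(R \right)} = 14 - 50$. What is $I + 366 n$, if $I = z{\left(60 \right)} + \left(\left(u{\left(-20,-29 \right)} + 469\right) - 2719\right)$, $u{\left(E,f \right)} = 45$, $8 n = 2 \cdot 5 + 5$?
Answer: $- \frac{6219}{4} \approx -1554.8$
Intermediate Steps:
$n = \frac{15}{8}$ ($n = \frac{2 \cdot 5 + 5}{8} = \frac{10 + 5}{8} = \frac{1}{8} \cdot 15 = \frac{15}{8} \approx 1.875$)
$z{\left(R \right)} = -36$ ($z{\left(R \right)} = 14 - 50 = -36$)
$I = -2241$ ($I = -36 + \left(\left(45 + 469\right) - 2719\right) = -36 + \left(514 - 2719\right) = -36 - 2205 = -2241$)
$I + 366 n = -2241 + 366 \cdot \frac{15}{8} = -2241 + \frac{2745}{4} = - \frac{6219}{4}$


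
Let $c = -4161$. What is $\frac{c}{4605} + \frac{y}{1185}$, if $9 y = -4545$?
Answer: $- \frac{483754}{363795} \approx -1.3297$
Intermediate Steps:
$y = -505$ ($y = \frac{1}{9} \left(-4545\right) = -505$)
$\frac{c}{4605} + \frac{y}{1185} = - \frac{4161}{4605} - \frac{505}{1185} = \left(-4161\right) \frac{1}{4605} - \frac{101}{237} = - \frac{1387}{1535} - \frac{101}{237} = - \frac{483754}{363795}$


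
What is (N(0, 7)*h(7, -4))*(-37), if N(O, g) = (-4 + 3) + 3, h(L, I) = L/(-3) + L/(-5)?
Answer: 4144/15 ≈ 276.27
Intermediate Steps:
h(L, I) = -8*L/15 (h(L, I) = L*(-1/3) + L*(-1/5) = -L/3 - L/5 = -8*L/15)
N(O, g) = 2 (N(O, g) = -1 + 3 = 2)
(N(0, 7)*h(7, -4))*(-37) = (2*(-8/15*7))*(-37) = (2*(-56/15))*(-37) = -112/15*(-37) = 4144/15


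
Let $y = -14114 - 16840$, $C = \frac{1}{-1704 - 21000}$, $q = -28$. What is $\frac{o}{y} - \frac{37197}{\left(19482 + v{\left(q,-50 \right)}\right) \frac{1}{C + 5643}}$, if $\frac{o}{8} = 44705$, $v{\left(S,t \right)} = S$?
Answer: $- \frac{2237473956057343}{207149615904} \approx -10801.0$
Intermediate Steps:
$C = - \frac{1}{22704}$ ($C = \frac{1}{-22704} = - \frac{1}{22704} \approx -4.4045 \cdot 10^{-5}$)
$o = 357640$ ($o = 8 \cdot 44705 = 357640$)
$y = -30954$
$\frac{o}{y} - \frac{37197}{\left(19482 + v{\left(q,-50 \right)}\right) \frac{1}{C + 5643}} = \frac{357640}{-30954} - \frac{37197}{\left(19482 - 28\right) \frac{1}{- \frac{1}{22704} + 5643}} = 357640 \left(- \frac{1}{30954}\right) - \frac{37197}{19454 \frac{1}{\frac{128118671}{22704}}} = - \frac{178820}{15477} - \frac{37197}{19454 \cdot \frac{22704}{128118671}} = - \frac{178820}{15477} - \frac{37197}{\frac{441683616}{128118671}} = - \frac{178820}{15477} - \frac{1588543401729}{147227872} = - \frac{2237473956057343}{207149615904}$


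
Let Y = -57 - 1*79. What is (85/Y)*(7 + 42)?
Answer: -245/8 ≈ -30.625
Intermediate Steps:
Y = -136 (Y = -57 - 79 = -136)
(85/Y)*(7 + 42) = (85/(-136))*(7 + 42) = (85*(-1/136))*49 = -5/8*49 = -245/8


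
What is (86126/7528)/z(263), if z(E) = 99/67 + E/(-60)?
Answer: -43278315/10991821 ≈ -3.9373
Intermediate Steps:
z(E) = 99/67 - E/60 (z(E) = 99*(1/67) + E*(-1/60) = 99/67 - E/60)
(86126/7528)/z(263) = (86126/7528)/(99/67 - 1/60*263) = (86126*(1/7528))/(99/67 - 263/60) = 43063/(3764*(-11681/4020)) = (43063/3764)*(-4020/11681) = -43278315/10991821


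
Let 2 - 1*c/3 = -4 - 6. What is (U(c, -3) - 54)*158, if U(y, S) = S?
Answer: -9006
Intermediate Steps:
c = 36 (c = 6 - 3*(-4 - 6) = 6 - 3*(-10) = 6 + 30 = 36)
(U(c, -3) - 54)*158 = (-3 - 54)*158 = -57*158 = -9006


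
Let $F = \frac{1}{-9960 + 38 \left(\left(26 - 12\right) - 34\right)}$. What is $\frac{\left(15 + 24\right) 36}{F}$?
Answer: $-15050880$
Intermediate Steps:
$F = - \frac{1}{10720}$ ($F = \frac{1}{-9960 + 38 \left(14 - 34\right)} = \frac{1}{-9960 + 38 \left(-20\right)} = \frac{1}{-9960 - 760} = \frac{1}{-10720} = - \frac{1}{10720} \approx -9.3284 \cdot 10^{-5}$)
$\frac{\left(15 + 24\right) 36}{F} = \frac{\left(15 + 24\right) 36}{- \frac{1}{10720}} = 39 \cdot 36 \left(-10720\right) = 1404 \left(-10720\right) = -15050880$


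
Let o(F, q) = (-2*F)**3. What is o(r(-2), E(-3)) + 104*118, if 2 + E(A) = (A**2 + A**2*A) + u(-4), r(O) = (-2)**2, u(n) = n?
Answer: 11760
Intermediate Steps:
r(O) = 4
E(A) = -6 + A**2 + A**3 (E(A) = -2 + ((A**2 + A**2*A) - 4) = -2 + ((A**2 + A**3) - 4) = -2 + (-4 + A**2 + A**3) = -6 + A**2 + A**3)
o(F, q) = -8*F**3
o(r(-2), E(-3)) + 104*118 = -8*4**3 + 104*118 = -8*64 + 12272 = -512 + 12272 = 11760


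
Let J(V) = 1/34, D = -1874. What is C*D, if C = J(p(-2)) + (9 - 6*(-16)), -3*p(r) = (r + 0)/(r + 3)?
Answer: -3346027/17 ≈ -1.9683e+5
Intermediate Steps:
p(r) = -r/(3*(3 + r)) (p(r) = -(r + 0)/(3*(r + 3)) = -r/(3*(3 + r)))
J(V) = 1/34
C = 3571/34 (C = 1/34 + (9 - 6*(-16)) = 1/34 + (9 + 96) = 1/34 + 105 = 3571/34 ≈ 105.03)
C*D = (3571/34)*(-1874) = -3346027/17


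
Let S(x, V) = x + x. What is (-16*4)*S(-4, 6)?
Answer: 512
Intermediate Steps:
S(x, V) = 2*x
(-16*4)*S(-4, 6) = (-16*4)*(2*(-4)) = -64*(-8) = 512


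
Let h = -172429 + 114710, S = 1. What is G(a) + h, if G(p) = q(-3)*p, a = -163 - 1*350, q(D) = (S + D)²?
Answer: -59771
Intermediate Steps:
q(D) = (1 + D)²
h = -57719
a = -513 (a = -163 - 350 = -513)
G(p) = 4*p (G(p) = (1 - 3)²*p = (-2)²*p = 4*p)
G(a) + h = 4*(-513) - 57719 = -2052 - 57719 = -59771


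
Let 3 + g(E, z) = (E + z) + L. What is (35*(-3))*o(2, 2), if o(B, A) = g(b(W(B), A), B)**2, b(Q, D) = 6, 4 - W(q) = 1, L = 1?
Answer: -3780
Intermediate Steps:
W(q) = 3 (W(q) = 4 - 1*1 = 4 - 1 = 3)
g(E, z) = -2 + E + z (g(E, z) = -3 + ((E + z) + 1) = -3 + (1 + E + z) = -2 + E + z)
o(B, A) = (4 + B)**2 (o(B, A) = (-2 + 6 + B)**2 = (4 + B)**2)
(35*(-3))*o(2, 2) = (35*(-3))*(4 + 2)**2 = -105*6**2 = -105*36 = -3780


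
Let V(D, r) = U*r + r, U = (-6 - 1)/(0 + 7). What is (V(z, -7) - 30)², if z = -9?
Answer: 900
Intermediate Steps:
U = -1 (U = -7/7 = -7*⅐ = -1)
V(D, r) = 0 (V(D, r) = -r + r = 0)
(V(z, -7) - 30)² = (0 - 30)² = (-30)² = 900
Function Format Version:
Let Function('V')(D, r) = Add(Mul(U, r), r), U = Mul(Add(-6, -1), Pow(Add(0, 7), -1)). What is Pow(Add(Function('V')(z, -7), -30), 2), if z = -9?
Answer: 900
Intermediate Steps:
U = -1 (U = Mul(-7, Pow(7, -1)) = Mul(-7, Rational(1, 7)) = -1)
Function('V')(D, r) = 0 (Function('V')(D, r) = Add(Mul(-1, r), r) = 0)
Pow(Add(Function('V')(z, -7), -30), 2) = Pow(Add(0, -30), 2) = Pow(-30, 2) = 900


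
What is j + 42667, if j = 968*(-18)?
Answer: 25243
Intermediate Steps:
j = -17424
j + 42667 = -17424 + 42667 = 25243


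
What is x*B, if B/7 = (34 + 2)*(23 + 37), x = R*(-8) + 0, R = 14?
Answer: -1693440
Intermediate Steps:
x = -112 (x = 14*(-8) + 0 = -112 + 0 = -112)
B = 15120 (B = 7*((34 + 2)*(23 + 37)) = 7*(36*60) = 7*2160 = 15120)
x*B = -112*15120 = -1693440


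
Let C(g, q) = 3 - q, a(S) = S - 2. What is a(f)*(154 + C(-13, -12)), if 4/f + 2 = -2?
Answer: -507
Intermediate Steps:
f = -1 (f = 4/(-2 - 2) = 4/(-4) = 4*(-1/4) = -1)
a(S) = -2 + S
a(f)*(154 + C(-13, -12)) = (-2 - 1)*(154 + (3 - 1*(-12))) = -3*(154 + (3 + 12)) = -3*(154 + 15) = -3*169 = -507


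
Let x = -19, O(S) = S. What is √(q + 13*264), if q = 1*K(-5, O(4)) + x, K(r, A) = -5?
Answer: 4*√213 ≈ 58.378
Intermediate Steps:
q = -24 (q = 1*(-5) - 19 = -5 - 19 = -24)
√(q + 13*264) = √(-24 + 13*264) = √(-24 + 3432) = √3408 = 4*√213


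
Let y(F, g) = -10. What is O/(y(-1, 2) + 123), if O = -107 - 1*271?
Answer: -378/113 ≈ -3.3451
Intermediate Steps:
O = -378 (O = -107 - 271 = -378)
O/(y(-1, 2) + 123) = -378/(-10 + 123) = -378/113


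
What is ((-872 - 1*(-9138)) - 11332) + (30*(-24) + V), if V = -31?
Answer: -3817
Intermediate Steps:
((-872 - 1*(-9138)) - 11332) + (30*(-24) + V) = ((-872 - 1*(-9138)) - 11332) + (30*(-24) - 31) = ((-872 + 9138) - 11332) + (-720 - 31) = (8266 - 11332) - 751 = -3066 - 751 = -3817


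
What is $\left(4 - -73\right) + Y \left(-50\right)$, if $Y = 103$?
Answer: $-5073$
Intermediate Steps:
$\left(4 - -73\right) + Y \left(-50\right) = \left(4 - -73\right) + 103 \left(-50\right) = \left(4 + 73\right) - 5150 = 77 - 5150 = -5073$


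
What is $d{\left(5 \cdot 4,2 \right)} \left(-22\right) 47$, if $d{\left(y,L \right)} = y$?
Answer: $-20680$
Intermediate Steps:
$d{\left(5 \cdot 4,2 \right)} \left(-22\right) 47 = 5 \cdot 4 \left(-22\right) 47 = 20 \left(-22\right) 47 = \left(-440\right) 47 = -20680$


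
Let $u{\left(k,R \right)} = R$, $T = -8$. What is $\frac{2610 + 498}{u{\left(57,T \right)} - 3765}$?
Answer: $- \frac{444}{539} \approx -0.82375$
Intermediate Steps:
$\frac{2610 + 498}{u{\left(57,T \right)} - 3765} = \frac{2610 + 498}{-8 - 3765} = \frac{3108}{-3773} = 3108 \left(- \frac{1}{3773}\right) = - \frac{444}{539}$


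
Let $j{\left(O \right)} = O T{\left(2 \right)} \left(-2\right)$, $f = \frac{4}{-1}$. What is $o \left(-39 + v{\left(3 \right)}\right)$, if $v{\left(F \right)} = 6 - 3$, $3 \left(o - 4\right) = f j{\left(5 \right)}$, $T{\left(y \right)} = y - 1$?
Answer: $-624$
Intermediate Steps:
$T{\left(y \right)} = -1 + y$ ($T{\left(y \right)} = y - 1 = -1 + y$)
$f = -4$ ($f = 4 \left(-1\right) = -4$)
$j{\left(O \right)} = - 2 O$ ($j{\left(O \right)} = O \left(-1 + 2\right) \left(-2\right) = O 1 \left(-2\right) = O \left(-2\right) = - 2 O$)
$o = \frac{52}{3}$ ($o = 4 + \frac{\left(-4\right) \left(\left(-2\right) 5\right)}{3} = 4 + \frac{\left(-4\right) \left(-10\right)}{3} = 4 + \frac{1}{3} \cdot 40 = 4 + \frac{40}{3} = \frac{52}{3} \approx 17.333$)
$v{\left(F \right)} = 3$
$o \left(-39 + v{\left(3 \right)}\right) = \frac{52 \left(-39 + 3\right)}{3} = \frac{52}{3} \left(-36\right) = -624$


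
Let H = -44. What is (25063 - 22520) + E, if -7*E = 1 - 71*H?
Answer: 14676/7 ≈ 2096.6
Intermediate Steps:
E = -3125/7 (E = -(1 - 71*(-44))/7 = -(1 + 3124)/7 = -⅐*3125 = -3125/7 ≈ -446.43)
(25063 - 22520) + E = (25063 - 22520) - 3125/7 = 2543 - 3125/7 = 14676/7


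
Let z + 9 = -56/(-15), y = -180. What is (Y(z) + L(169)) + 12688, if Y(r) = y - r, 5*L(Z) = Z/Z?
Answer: 187702/15 ≈ 12513.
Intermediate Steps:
z = -79/15 (z = -9 - 56/(-15) = -9 - 56*(-1/15) = -9 + 56/15 = -79/15 ≈ -5.2667)
L(Z) = ⅕ (L(Z) = (Z/Z)/5 = (⅕)*1 = ⅕)
Y(r) = -180 - r
(Y(z) + L(169)) + 12688 = ((-180 - 1*(-79/15)) + ⅕) + 12688 = ((-180 + 79/15) + ⅕) + 12688 = (-2621/15 + ⅕) + 12688 = -2618/15 + 12688 = 187702/15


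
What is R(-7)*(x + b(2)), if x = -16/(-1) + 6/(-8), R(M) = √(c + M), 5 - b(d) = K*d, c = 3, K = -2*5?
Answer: 161*I/2 ≈ 80.5*I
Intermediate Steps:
K = -10
b(d) = 5 + 10*d (b(d) = 5 - (-10)*d = 5 + 10*d)
R(M) = √(3 + M)
x = 61/4 (x = -16*(-1) + 6*(-⅛) = 16 - ¾ = 61/4 ≈ 15.250)
R(-7)*(x + b(2)) = √(3 - 7)*(61/4 + (5 + 10*2)) = √(-4)*(61/4 + (5 + 20)) = (2*I)*(61/4 + 25) = (2*I)*(161/4) = 161*I/2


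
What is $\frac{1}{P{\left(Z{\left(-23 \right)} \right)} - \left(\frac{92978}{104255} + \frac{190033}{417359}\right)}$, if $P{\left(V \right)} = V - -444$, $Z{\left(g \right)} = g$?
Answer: $\frac{43511762545}{18259834935928} \approx 0.0023829$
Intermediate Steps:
$P{\left(V \right)} = 444 + V$ ($P{\left(V \right)} = V + 444 = 444 + V$)
$\frac{1}{P{\left(Z{\left(-23 \right)} \right)} - \left(\frac{92978}{104255} + \frac{190033}{417359}\right)} = \frac{1}{\left(444 - 23\right) - \left(\frac{92978}{104255} + \frac{190033}{417359}\right)} = \frac{1}{421 - \frac{58617095517}{43511762545}} = \frac{1}{\frac{18259834935928}{43511762545}} = \frac{43511762545}{18259834935928}$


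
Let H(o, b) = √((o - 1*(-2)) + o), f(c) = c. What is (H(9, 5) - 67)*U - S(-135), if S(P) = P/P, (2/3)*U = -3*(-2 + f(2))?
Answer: -1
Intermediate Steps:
U = 0 (U = 3*(-3*(-2 + 2))/2 = 3*(-3*0)/2 = (3/2)*0 = 0)
S(P) = 1
H(o, b) = √(2 + 2*o) (H(o, b) = √((o + 2) + o) = √((2 + o) + o) = √(2 + 2*o))
(H(9, 5) - 67)*U - S(-135) = (√(2 + 2*9) - 67)*0 - 1*1 = (√(2 + 18) - 67)*0 - 1 = (√20 - 67)*0 - 1 = (2*√5 - 67)*0 - 1 = (-67 + 2*√5)*0 - 1 = 0 - 1 = -1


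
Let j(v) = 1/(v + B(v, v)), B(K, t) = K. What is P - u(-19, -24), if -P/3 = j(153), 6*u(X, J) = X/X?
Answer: -3/17 ≈ -0.17647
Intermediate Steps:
u(X, J) = 1/6 (u(X, J) = (X/X)/6 = (1/6)*1 = 1/6)
j(v) = 1/(2*v) (j(v) = 1/(v + v) = 1/(2*v))
P = -1/102 (P = -3/(2*153) = -3*1/306 = -1/102 ≈ -0.0098039)
P - u(-19, -24) = -1/102 - 1*1/6 = -1/102 - 1/6 = -3/17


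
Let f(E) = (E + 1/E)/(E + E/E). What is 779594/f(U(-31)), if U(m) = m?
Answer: 362511210/481 ≈ 7.5366e+5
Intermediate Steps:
f(E) = (E + 1/E)/(1 + E) (f(E) = (E + 1/E)/(E + 1) = (E + 1/E)/(1 + E))
779594/f(U(-31)) = 779594/(((1 + (-31)**2)/((-31)*(1 - 31)))) = 779594/((-1/31*(1 + 961)/(-30))) = 779594/((-1/31*(-1/30)*962)) = 779594/(481/465) = 779594*(465/481) = 362511210/481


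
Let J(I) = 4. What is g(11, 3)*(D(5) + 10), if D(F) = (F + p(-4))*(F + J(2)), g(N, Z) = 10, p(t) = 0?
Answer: 550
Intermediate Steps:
D(F) = F*(4 + F) (D(F) = (F + 0)*(F + 4) = F*(4 + F))
g(11, 3)*(D(5) + 10) = 10*(5*(4 + 5) + 10) = 10*(5*9 + 10) = 10*(45 + 10) = 10*55 = 550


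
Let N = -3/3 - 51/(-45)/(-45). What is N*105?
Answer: -4844/45 ≈ -107.64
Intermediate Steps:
N = -692/675 (N = -3*⅓ - 51*(-1/45)*(-1/45) = -1 + (17/15)*(-1/45) = -1 - 17/675 = -692/675 ≈ -1.0252)
N*105 = -692/675*105 = -4844/45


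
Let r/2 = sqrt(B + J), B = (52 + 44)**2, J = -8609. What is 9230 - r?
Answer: 9230 - 2*sqrt(607) ≈ 9180.7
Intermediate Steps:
B = 9216 (B = 96**2 = 9216)
r = 2*sqrt(607) (r = 2*sqrt(9216 - 8609) = 2*sqrt(607) ≈ 49.275)
9230 - r = 9230 - 2*sqrt(607)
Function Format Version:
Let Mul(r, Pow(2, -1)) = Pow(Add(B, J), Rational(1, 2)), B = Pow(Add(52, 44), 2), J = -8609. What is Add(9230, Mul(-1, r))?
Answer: Add(9230, Mul(-2, Pow(607, Rational(1, 2)))) ≈ 9180.7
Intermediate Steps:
B = 9216 (B = Pow(96, 2) = 9216)
r = Mul(2, Pow(607, Rational(1, 2))) (r = Mul(2, Pow(Add(9216, -8609), Rational(1, 2))) = Mul(2, Pow(607, Rational(1, 2))) ≈ 49.275)
Add(9230, Mul(-1, r)) = Add(9230, Mul(-1, Mul(2, Pow(607, Rational(1, 2))))) = Add(9230, Mul(-2, Pow(607, Rational(1, 2))))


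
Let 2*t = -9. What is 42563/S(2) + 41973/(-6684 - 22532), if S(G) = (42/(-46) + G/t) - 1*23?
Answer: -128810196861/73653536 ≈ -1748.9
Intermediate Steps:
t = -9/2 (t = (1/2)*(-9) = -9/2 ≈ -4.5000)
S(G) = -550/23 - 2*G/9 (S(G) = (42/(-46) + G/(-9/2)) - 1*23 = (42*(-1/46) + G*(-2/9)) - 23 = (-21/23 - 2*G/9) - 23 = -550/23 - 2*G/9)
42563/S(2) + 41973/(-6684 - 22532) = 42563/(-550/23 - 2/9*2) + 41973/(-6684 - 22532) = 42563/(-550/23 - 4/9) + 41973/(-29216) = 42563/(-5042/207) + 41973*(-1/29216) = 42563*(-207/5042) - 41973/29216 = -8810541/5042 - 41973/29216 = -128810196861/73653536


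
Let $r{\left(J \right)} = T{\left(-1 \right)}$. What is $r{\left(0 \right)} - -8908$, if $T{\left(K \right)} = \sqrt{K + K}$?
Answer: $8908 + i \sqrt{2} \approx 8908.0 + 1.4142 i$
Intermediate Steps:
$T{\left(K \right)} = \sqrt{2} \sqrt{K}$ ($T{\left(K \right)} = \sqrt{2 K} = \sqrt{2} \sqrt{K}$)
$r{\left(J \right)} = i \sqrt{2}$ ($r{\left(J \right)} = \sqrt{2} \sqrt{-1} = \sqrt{2} i = i \sqrt{2}$)
$r{\left(0 \right)} - -8908 = i \sqrt{2} - -8908 = i \sqrt{2} + 8908 = 8908 + i \sqrt{2}$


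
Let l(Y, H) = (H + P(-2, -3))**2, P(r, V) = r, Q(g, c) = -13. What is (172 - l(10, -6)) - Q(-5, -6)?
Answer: 121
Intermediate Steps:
l(Y, H) = (-2 + H)**2 (l(Y, H) = (H - 2)**2 = (-2 + H)**2)
(172 - l(10, -6)) - Q(-5, -6) = (172 - (-2 - 6)**2) - 1*(-13) = (172 - 1*(-8)**2) + 13 = (172 - 1*64) + 13 = (172 - 64) + 13 = 108 + 13 = 121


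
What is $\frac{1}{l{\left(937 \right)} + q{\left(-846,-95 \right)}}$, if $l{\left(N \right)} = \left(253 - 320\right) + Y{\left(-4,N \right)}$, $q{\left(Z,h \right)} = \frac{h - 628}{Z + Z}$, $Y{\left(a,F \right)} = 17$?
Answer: $- \frac{564}{27959} \approx -0.020172$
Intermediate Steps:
$q{\left(Z,h \right)} = \frac{-628 + h}{2 Z}$
$l{\left(N \right)} = -50$ ($l{\left(N \right)} = \left(253 - 320\right) + 17 = -67 + 17 = -50$)
$\frac{1}{l{\left(937 \right)} + q{\left(-846,-95 \right)}} = \frac{1}{-50 + \frac{-628 - 95}{2 \left(-846\right)}} = \frac{1}{-50 + \frac{1}{2} \left(- \frac{1}{846}\right) \left(-723\right)} = \frac{1}{-50 + \frac{241}{564}} = \frac{1}{- \frac{27959}{564}} = - \frac{564}{27959}$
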